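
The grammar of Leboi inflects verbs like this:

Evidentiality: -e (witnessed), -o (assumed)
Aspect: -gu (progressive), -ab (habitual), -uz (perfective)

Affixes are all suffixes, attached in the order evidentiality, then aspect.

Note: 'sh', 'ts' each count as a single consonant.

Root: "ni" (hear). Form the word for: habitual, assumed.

nioab

Attach evidentiality assumed -o → nio.
Attach aspect habitual -ab → nioab.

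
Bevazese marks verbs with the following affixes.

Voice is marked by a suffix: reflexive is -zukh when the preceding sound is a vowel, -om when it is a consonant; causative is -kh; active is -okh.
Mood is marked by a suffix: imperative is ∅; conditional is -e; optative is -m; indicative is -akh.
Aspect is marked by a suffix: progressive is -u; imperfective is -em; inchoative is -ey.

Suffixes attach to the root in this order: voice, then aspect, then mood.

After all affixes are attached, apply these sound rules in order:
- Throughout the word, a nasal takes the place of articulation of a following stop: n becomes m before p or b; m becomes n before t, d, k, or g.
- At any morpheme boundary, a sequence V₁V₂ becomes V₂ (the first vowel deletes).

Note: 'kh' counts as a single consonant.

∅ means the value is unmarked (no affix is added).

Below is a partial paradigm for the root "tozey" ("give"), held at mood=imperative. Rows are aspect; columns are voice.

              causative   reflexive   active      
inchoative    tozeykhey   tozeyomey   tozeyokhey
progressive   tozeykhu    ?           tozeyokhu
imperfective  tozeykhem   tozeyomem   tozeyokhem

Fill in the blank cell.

tozeyomu

Attach voice reflexive -om (after consonant 'y') → tozeyom.
Attach aspect progressive -u → tozeyomu.
mood = imperative: zero marking, form stays tozeyomu.
Nasal assimilation: no change.
Vowel deletion: no change.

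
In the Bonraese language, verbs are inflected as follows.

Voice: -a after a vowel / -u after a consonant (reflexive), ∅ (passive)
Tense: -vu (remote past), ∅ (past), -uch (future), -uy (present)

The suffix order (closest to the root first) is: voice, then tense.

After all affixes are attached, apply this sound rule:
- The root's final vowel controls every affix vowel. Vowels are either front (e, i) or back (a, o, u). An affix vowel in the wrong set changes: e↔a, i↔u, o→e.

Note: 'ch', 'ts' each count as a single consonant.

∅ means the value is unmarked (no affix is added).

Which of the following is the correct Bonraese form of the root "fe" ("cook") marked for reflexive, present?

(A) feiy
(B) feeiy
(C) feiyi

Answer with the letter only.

Attach voice reflexive -a (after vowel 'e') → fea.
Attach tense present -uy → feauy.
Apply vowel harmony: feauy → feeiy.
So the correct form is feeiy, option (B).
(C) feiyi is wrong: it has the affixes in the wrong order.
(A) feiy is wrong: it uses passive instead of reflexive for voice.

B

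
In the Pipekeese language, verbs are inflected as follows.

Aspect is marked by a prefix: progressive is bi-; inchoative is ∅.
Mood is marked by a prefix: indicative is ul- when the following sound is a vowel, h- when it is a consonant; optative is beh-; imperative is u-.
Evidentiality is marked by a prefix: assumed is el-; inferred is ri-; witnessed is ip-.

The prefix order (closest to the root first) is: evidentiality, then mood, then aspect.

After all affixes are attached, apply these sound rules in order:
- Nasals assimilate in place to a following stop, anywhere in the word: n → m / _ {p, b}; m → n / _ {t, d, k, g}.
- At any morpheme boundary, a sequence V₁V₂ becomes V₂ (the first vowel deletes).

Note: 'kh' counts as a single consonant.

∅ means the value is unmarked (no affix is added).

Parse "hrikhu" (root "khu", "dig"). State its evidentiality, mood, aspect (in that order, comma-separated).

Segment: h-ri-khu.
evidentiality: ri- → inferred.
mood: ul/h- → indicative.
aspect: ∅ → inchoative.

inferred, indicative, inchoative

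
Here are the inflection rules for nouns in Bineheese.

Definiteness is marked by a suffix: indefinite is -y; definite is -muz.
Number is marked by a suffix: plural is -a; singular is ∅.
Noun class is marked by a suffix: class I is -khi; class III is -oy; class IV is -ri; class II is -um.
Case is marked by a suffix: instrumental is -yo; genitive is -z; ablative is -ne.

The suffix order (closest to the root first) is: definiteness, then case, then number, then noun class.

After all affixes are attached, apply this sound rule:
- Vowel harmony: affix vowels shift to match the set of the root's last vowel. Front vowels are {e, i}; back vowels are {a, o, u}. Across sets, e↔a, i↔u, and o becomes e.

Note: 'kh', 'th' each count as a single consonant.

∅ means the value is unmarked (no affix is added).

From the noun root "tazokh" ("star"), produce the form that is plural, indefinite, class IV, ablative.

Attach definiteness indefinite -y → tazokhy.
Attach case ablative -ne → tazokhyne.
Attach number plural -a → tazokhynea.
Attach noun class class IV -ri → tazokhyneari.
Apply vowel harmony: tazokhyneari → tazokhynaaru.

tazokhynaaru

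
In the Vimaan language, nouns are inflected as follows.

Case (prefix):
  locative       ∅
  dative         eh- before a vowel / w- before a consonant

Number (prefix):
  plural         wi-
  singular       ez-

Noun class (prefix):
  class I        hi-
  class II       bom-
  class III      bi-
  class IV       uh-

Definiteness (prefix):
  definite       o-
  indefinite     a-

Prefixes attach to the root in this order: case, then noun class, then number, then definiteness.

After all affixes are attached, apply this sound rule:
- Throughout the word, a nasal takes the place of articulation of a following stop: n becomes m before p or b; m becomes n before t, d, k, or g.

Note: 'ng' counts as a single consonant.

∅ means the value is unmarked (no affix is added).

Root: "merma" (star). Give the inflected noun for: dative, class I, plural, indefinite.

Attach case dative w- (before consonant 'm') → wmerma.
Attach noun class class I hi- → hiwmerma.
Attach number plural wi- → wihiwmerma.
Attach definiteness indefinite a- → awihiwmerma.
Nasal assimilation: no change.

awihiwmerma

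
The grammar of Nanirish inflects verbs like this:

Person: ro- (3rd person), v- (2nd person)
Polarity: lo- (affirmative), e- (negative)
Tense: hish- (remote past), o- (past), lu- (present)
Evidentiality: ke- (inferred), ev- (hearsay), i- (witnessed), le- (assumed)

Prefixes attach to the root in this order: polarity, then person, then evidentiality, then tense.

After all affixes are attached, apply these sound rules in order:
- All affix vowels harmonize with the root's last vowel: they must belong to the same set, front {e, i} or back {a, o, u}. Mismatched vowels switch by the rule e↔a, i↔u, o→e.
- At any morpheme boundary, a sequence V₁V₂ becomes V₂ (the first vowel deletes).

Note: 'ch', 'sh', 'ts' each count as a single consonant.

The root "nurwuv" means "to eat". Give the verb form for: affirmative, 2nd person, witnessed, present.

luvlonurwuv

Attach polarity affirmative lo- → lonurwuv.
Attach person 2nd person v- → vlonurwuv.
Attach evidentiality witnessed i- → ivlonurwuv.
Attach tense present lu- → luivlonurwuv.
Apply vowel harmony: luivlonurwuv → luuvlonurwuv.
Apply vowel deletion: luuvlonurwuv → luvlonurwuv.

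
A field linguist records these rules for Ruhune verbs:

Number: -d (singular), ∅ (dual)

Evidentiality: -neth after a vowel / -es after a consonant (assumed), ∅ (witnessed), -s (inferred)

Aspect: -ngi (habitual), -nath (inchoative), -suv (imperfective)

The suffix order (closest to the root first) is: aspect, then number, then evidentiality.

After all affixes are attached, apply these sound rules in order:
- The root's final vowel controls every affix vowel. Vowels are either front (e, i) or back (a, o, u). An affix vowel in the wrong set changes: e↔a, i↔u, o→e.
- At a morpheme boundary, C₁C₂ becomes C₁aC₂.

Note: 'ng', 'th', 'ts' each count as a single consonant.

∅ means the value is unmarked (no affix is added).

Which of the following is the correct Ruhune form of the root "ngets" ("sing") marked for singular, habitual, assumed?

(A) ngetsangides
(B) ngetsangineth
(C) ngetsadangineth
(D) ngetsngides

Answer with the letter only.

A

Attach aspect habitual -ngi → ngetsngi.
Attach number singular -d → ngetsngid.
Attach evidentiality assumed -es (after consonant 'd') → ngetsngides.
Vowel harmony: no change.
Apply epenthesis: ngetsngides → ngetsangides.
So the correct form is ngetsangides, option (A).
(B) ngetsangineth is wrong: it uses dual instead of singular for number.
(C) ngetsadangineth is wrong: it has the affixes in the wrong order.
(D) ngetsngides is wrong: it fails to apply the sound rule(s).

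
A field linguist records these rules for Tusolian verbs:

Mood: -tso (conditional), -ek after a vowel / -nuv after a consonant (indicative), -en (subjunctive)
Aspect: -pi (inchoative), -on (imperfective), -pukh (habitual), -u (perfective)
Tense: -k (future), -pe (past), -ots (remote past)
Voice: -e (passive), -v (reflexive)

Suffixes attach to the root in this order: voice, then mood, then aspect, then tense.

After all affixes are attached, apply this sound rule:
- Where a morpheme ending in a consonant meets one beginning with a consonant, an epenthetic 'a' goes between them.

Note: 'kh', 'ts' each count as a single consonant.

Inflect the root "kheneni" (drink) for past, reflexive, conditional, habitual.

Attach voice reflexive -v → kheneniv.
Attach mood conditional -tso → khenenivtso.
Attach aspect habitual -pukh → khenenivtsopukh.
Attach tense past -pe → khenenivtsopukhpe.
Apply epenthesis: khenenivtsopukhpe → khenenivatsopukhape.

khenenivatsopukhape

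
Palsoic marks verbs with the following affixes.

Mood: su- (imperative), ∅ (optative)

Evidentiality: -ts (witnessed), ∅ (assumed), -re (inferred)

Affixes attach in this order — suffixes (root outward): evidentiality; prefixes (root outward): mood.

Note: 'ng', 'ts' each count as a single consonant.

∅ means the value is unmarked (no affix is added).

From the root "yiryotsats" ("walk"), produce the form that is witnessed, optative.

yiryotsatsts

Attach evidentiality witnessed -ts → yiryotsatsts.
mood = optative: zero marking, form stays yiryotsatsts.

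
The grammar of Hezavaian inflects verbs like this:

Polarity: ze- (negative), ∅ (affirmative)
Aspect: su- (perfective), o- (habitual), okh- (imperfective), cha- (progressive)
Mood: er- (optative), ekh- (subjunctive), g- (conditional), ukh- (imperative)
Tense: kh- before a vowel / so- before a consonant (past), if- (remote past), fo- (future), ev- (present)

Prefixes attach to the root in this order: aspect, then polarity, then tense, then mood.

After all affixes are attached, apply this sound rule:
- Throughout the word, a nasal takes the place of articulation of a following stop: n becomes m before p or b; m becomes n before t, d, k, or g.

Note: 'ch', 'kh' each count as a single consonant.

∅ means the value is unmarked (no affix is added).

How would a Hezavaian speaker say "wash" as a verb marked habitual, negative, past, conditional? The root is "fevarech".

gsozeofevarech

Attach aspect habitual o- → ofevarech.
Attach polarity negative ze- → zeofevarech.
Attach tense past so- (before consonant 'z') → sozeofevarech.
Attach mood conditional g- → gsozeofevarech.
Nasal assimilation: no change.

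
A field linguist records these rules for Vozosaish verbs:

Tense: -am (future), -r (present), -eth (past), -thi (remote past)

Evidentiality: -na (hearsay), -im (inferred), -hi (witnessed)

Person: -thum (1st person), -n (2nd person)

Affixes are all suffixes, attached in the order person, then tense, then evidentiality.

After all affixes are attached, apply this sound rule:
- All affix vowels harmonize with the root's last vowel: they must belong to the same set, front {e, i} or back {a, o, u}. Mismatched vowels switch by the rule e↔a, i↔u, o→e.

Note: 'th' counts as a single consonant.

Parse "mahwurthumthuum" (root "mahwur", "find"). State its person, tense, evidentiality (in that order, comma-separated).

Segment: mahwur-thum-thi-im.
person: -thum → 1st person.
tense: -thi → remote past.
evidentiality: -im → inferred.

1st person, remote past, inferred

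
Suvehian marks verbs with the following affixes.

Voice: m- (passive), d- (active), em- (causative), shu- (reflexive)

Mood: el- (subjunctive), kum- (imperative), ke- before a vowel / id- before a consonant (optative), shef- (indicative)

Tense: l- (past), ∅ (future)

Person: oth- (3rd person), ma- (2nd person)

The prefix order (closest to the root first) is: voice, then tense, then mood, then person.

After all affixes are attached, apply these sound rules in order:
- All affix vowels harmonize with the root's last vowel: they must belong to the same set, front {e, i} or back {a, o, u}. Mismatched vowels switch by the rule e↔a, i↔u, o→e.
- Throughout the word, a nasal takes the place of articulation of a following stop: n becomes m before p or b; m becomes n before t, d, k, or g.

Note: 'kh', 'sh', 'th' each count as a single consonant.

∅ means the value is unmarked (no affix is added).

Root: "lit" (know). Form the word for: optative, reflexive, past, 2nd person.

Attach voice reflexive shu- → shulit.
Attach tense past l- → lshulit.
Attach mood optative id- (before consonant 'l') → idlshulit.
Attach person 2nd person ma- → maidlshulit.
Apply vowel harmony: maidlshulit → meidlshilit.
Nasal assimilation: no change.

meidlshilit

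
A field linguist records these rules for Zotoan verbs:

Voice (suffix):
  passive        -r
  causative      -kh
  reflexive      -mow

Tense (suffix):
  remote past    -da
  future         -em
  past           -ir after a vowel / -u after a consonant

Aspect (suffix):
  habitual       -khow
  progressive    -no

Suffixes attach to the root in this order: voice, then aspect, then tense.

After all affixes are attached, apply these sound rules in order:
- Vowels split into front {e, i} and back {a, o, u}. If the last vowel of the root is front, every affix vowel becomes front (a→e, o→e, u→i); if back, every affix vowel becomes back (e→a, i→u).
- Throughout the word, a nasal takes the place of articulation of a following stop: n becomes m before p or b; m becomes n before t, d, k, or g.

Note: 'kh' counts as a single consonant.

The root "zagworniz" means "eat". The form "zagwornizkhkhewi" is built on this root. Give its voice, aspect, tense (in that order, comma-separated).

Segment: zagworniz-kh-khow-u.
voice: -kh → causative.
aspect: -khow → habitual.
tense: -ir/u → past.

causative, habitual, past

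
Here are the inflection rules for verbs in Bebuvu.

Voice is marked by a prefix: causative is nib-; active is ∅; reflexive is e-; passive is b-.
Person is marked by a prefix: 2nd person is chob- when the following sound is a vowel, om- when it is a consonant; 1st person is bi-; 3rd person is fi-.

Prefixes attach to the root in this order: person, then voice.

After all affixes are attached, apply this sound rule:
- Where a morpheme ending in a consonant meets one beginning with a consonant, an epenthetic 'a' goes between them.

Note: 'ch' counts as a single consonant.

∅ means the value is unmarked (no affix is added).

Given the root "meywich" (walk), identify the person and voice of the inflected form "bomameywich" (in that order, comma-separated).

Segment: b-om-meywich.
person: chob/om- → 2nd person.
voice: b- → passive.

2nd person, passive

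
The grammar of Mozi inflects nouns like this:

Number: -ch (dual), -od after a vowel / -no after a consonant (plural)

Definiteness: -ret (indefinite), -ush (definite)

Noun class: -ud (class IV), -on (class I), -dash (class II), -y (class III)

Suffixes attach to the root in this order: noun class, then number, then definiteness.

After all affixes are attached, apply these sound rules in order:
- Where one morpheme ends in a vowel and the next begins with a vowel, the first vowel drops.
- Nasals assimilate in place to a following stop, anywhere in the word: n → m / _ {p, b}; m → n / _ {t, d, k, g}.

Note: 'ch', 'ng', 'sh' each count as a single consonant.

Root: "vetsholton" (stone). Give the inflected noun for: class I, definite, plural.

Attach noun class class I -on → vetsholtonon.
Attach number plural -no (after consonant 'n') → vetsholtononno.
Attach definiteness definite -ush → vetsholtononnoush.
Apply vowel deletion: vetsholtononnoush → vetsholtononnush.
Nasal assimilation: no change.

vetsholtononnush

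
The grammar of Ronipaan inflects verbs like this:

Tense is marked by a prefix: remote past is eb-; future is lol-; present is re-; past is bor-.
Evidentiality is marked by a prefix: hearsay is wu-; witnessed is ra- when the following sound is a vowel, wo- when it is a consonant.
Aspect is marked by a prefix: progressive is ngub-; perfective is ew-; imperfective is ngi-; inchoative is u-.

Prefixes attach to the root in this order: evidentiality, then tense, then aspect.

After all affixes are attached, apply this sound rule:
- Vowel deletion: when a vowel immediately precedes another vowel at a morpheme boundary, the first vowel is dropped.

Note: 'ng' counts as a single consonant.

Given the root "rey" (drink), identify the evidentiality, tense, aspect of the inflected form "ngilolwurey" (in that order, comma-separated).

Segment: ngi-lol-wu-rey.
evidentiality: wu- → hearsay.
tense: lol- → future.
aspect: ngi- → imperfective.

hearsay, future, imperfective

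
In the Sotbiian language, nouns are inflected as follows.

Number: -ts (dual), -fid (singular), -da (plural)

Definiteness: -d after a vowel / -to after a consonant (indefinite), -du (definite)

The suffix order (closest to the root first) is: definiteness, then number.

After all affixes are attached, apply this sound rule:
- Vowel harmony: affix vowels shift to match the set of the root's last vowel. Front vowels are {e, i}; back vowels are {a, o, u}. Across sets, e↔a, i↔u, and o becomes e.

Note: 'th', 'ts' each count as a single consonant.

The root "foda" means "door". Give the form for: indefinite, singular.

Attach definiteness indefinite -d (after vowel 'a') → fodad.
Attach number singular -fid → fodadfid.
Apply vowel harmony: fodadfid → fodadfud.

fodadfud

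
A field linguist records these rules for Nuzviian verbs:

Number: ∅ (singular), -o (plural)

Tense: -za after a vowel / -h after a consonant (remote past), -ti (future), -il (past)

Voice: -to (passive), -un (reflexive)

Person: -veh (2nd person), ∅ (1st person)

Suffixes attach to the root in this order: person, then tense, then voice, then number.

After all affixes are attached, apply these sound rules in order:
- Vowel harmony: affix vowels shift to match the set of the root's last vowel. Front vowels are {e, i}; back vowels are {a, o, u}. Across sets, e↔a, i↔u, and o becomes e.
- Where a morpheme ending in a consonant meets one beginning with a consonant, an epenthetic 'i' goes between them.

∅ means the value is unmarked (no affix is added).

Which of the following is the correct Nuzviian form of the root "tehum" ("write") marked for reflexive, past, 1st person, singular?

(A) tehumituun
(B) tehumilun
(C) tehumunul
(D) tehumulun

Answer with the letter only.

D

person = 1st person: zero marking, form stays tehum.
Attach tense past -il → tehumil.
Attach voice reflexive -un → tehumilun.
number = singular: zero marking, form stays tehumilun.
Apply vowel harmony: tehumilun → tehumulun.
Epenthesis: no change.
So the correct form is tehumulun, option (D).
(B) tehumilun is wrong: it fails to apply the sound rule(s).
(C) tehumunul is wrong: it has the affixes in the wrong order.
(A) tehumituun is wrong: it uses future instead of past for tense.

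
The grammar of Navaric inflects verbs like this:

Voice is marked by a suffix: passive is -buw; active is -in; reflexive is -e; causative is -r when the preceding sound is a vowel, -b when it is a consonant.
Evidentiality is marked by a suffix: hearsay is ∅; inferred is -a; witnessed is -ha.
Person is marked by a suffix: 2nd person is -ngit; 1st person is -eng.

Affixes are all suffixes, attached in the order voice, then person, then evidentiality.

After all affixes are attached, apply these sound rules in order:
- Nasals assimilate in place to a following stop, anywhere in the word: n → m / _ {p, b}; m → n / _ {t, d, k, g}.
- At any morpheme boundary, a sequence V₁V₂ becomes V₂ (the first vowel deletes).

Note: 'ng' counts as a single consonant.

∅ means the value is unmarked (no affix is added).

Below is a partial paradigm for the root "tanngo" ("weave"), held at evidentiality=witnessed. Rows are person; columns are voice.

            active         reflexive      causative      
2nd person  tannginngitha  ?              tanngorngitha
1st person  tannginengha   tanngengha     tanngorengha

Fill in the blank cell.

Attach voice reflexive -e → tanngoe.
Attach person 2nd person -ngit → tanngoengit.
Attach evidentiality witnessed -ha → tanngoengitha.
Nasal assimilation: no change.
Apply vowel deletion: tanngoengitha → tanngengitha.

tanngengitha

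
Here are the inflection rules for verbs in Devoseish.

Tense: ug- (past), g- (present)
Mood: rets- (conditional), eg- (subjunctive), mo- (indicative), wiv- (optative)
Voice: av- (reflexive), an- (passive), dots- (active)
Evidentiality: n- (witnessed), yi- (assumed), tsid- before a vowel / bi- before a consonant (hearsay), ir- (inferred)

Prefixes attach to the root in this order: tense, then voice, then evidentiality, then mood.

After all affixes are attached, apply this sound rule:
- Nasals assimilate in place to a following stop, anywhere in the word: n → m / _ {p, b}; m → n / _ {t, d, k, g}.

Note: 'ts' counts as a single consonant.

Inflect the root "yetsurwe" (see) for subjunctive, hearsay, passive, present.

egtsidangyetsurwe

Attach tense present g- → gyetsurwe.
Attach voice passive an- → angyetsurwe.
Attach evidentiality hearsay tsid- (before vowel 'a') → tsidangyetsurwe.
Attach mood subjunctive eg- → egtsidangyetsurwe.
Nasal assimilation: no change.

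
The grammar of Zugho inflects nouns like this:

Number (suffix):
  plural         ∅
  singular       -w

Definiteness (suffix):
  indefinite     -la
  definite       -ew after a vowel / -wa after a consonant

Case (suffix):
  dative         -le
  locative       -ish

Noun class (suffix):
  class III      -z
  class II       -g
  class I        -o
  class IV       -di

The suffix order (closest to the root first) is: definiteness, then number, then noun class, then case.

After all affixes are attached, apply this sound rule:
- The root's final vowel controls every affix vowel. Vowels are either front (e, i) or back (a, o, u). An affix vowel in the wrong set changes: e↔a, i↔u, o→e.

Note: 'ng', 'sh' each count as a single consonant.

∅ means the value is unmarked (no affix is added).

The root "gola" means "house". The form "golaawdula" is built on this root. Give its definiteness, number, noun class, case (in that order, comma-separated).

definite, plural, class IV, dative

Segment: gola-ew-di-le.
definiteness: -ew/wa → definite.
number: ∅ → plural.
noun class: -di → class IV.
case: -le → dative.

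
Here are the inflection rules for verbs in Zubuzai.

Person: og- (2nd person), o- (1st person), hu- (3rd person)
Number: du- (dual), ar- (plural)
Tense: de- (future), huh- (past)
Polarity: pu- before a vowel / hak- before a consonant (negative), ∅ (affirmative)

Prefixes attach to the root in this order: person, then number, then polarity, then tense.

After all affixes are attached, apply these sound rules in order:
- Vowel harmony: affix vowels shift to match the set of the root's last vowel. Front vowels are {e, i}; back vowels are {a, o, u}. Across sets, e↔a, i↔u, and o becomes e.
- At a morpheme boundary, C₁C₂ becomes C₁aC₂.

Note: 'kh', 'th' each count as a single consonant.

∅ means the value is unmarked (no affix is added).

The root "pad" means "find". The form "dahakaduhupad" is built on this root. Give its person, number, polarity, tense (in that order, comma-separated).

3rd person, dual, negative, future

Segment: de-hak-du-hu-pad.
person: hu- → 3rd person.
number: du- → dual.
polarity: pu/hak- → negative.
tense: de- → future.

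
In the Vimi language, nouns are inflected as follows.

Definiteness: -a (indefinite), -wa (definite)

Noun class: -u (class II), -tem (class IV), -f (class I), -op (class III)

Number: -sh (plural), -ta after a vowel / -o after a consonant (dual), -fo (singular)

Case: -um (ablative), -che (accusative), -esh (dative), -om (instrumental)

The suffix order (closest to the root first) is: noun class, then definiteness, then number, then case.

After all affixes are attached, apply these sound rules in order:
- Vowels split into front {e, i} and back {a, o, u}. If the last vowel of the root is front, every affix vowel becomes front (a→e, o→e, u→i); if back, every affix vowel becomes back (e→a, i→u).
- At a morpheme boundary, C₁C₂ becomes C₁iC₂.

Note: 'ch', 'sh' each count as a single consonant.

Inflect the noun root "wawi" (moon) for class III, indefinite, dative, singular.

wawiepefeesh

Attach noun class class III -op → wawiop.
Attach definiteness indefinite -a → wawiopa.
Attach number singular -fo → wawiopafo.
Attach case dative -esh → wawiopafoesh.
Apply vowel harmony: wawiopafoesh → wawiepefeesh.
Epenthesis: no change.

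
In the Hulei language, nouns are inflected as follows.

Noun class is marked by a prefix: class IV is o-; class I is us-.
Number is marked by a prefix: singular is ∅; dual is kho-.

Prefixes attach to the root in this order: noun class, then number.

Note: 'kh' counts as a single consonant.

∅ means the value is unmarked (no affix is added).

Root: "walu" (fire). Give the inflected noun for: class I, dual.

Attach noun class class I us- → uswalu.
Attach number dual kho- → khouswalu.

khouswalu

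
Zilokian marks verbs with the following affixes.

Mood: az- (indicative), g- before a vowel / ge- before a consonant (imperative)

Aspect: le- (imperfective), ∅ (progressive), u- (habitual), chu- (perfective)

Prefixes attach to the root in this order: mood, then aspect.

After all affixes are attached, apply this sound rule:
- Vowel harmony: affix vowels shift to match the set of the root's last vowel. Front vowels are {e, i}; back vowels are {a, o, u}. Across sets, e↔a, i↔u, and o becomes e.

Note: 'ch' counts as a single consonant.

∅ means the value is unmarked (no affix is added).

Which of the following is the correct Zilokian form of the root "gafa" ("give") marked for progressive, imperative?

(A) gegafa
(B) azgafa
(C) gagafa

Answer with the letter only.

Attach mood imperative ge- (before consonant 'g') → gegafa.
aspect = progressive: zero marking, form stays gegafa.
Apply vowel harmony: gegafa → gagafa.
So the correct form is gagafa, option (C).
(B) azgafa is wrong: it uses indicative instead of imperative for mood.
(A) gegafa is wrong: it fails to apply the sound rule(s).

C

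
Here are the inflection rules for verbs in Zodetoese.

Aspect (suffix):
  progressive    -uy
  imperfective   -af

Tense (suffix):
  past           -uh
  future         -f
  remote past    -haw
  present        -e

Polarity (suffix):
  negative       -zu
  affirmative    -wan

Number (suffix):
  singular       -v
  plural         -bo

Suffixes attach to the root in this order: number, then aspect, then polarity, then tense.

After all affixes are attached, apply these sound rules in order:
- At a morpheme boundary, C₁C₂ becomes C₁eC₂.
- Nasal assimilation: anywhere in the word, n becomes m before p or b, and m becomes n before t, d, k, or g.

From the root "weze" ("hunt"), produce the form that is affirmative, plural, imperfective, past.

Attach number plural -bo → wezebo.
Attach aspect imperfective -af → wezeboaf.
Attach polarity affirmative -wan → wezeboafwan.
Attach tense past -uh → wezeboafwanuh.
Apply epenthesis: wezeboafwanuh → wezeboafewanuh.
Nasal assimilation: no change.

wezeboafewanuh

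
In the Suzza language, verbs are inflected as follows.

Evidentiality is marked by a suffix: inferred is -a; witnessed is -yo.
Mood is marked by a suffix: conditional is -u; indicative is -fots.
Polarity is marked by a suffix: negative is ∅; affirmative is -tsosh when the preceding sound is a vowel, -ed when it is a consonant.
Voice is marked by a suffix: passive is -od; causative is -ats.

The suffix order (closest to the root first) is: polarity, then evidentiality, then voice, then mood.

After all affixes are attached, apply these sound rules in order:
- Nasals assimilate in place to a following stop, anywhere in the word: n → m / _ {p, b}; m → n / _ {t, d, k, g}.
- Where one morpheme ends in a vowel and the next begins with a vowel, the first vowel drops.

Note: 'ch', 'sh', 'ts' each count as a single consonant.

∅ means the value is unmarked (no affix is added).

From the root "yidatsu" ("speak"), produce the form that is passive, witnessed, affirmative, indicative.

Attach polarity affirmative -tsosh (after vowel 'u') → yidatsutsosh.
Attach evidentiality witnessed -yo → yidatsutsoshyo.
Attach voice passive -od → yidatsutsoshyood.
Attach mood indicative -fots → yidatsutsoshyoodfots.
Nasal assimilation: no change.
Apply vowel deletion: yidatsutsoshyoodfots → yidatsutsoshyodfots.

yidatsutsoshyodfots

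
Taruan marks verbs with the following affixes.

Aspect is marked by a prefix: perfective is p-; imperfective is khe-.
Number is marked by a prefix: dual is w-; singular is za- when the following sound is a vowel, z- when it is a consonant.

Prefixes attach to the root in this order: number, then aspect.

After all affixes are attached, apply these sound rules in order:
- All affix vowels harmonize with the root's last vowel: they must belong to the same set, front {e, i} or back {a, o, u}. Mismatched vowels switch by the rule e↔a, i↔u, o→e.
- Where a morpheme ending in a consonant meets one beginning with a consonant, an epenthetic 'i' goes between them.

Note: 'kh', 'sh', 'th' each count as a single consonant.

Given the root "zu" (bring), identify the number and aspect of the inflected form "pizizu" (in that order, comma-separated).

Segment: p-z-zu.
number: za/z- → singular.
aspect: p- → perfective.

singular, perfective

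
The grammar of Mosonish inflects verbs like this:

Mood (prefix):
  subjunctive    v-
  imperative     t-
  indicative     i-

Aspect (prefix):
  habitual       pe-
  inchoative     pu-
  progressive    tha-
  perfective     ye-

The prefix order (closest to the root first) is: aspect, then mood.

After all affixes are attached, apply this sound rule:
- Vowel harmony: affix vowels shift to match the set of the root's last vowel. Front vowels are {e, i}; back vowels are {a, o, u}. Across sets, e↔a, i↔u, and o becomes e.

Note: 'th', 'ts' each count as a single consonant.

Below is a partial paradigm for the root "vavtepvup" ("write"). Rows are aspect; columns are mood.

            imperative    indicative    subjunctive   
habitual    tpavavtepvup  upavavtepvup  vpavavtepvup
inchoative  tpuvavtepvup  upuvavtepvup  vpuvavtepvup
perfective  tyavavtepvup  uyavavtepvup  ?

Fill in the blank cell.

Attach aspect perfective ye- → yevavtepvup.
Attach mood subjunctive v- → vyevavtepvup.
Apply vowel harmony: vyevavtepvup → vyavavtepvup.

vyavavtepvup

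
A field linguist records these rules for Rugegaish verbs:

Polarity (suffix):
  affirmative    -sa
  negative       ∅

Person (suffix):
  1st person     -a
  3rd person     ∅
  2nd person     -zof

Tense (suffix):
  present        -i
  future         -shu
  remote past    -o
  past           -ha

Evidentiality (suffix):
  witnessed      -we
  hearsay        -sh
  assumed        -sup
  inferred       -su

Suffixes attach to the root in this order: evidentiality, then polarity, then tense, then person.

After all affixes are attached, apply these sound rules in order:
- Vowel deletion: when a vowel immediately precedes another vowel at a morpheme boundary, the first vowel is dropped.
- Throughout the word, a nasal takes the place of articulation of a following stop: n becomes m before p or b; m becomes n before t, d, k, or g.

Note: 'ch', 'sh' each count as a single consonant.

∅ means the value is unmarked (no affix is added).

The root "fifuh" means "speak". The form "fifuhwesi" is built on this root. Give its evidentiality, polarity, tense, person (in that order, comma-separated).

Segment: fifuh-we-sa-i.
evidentiality: -we → witnessed.
polarity: -sa → affirmative.
tense: -i → present.
person: ∅ → 3rd person.

witnessed, affirmative, present, 3rd person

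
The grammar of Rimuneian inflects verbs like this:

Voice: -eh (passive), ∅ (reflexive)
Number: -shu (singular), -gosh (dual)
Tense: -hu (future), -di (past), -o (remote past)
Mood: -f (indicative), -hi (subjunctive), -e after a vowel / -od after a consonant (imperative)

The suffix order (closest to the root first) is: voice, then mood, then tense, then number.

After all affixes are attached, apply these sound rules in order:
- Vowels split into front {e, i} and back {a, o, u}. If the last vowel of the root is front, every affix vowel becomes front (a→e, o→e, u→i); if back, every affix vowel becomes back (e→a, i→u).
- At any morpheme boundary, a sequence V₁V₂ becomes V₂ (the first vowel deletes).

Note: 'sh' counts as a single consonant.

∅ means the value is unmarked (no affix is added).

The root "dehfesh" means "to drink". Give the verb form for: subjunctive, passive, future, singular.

dehfeshehhihishi

Attach voice passive -eh → dehfesheh.
Attach mood subjunctive -hi → dehfeshehhi.
Attach tense future -hu → dehfeshehhihu.
Attach number singular -shu → dehfeshehhihushu.
Apply vowel harmony: dehfeshehhihushu → dehfeshehhihishi.
Vowel deletion: no change.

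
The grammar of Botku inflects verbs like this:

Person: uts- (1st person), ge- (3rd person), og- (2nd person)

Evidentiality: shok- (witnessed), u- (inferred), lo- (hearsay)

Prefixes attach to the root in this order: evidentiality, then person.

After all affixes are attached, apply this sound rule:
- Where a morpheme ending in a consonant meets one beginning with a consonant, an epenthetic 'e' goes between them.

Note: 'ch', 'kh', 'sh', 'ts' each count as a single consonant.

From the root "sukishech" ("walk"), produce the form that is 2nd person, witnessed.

ogeshokesukishech

Attach evidentiality witnessed shok- → shoksukishech.
Attach person 2nd person og- → ogshoksukishech.
Apply epenthesis: ogshoksukishech → ogeshokesukishech.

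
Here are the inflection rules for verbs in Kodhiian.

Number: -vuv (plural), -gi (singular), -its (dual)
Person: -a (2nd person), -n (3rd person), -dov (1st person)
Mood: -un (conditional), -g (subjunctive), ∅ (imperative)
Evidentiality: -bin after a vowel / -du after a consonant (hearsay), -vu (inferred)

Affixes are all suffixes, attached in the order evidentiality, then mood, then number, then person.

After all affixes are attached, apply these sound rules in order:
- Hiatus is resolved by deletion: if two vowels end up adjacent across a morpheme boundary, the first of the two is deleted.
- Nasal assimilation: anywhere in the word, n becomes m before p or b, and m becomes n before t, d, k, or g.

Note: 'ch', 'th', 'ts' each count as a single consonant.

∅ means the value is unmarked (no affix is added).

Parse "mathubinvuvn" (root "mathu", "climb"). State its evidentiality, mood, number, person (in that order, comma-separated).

hearsay, imperative, plural, 3rd person

Segment: mathu-bin-vuv-n.
evidentiality: -bin/du → hearsay.
mood: ∅ → imperative.
number: -vuv → plural.
person: -n → 3rd person.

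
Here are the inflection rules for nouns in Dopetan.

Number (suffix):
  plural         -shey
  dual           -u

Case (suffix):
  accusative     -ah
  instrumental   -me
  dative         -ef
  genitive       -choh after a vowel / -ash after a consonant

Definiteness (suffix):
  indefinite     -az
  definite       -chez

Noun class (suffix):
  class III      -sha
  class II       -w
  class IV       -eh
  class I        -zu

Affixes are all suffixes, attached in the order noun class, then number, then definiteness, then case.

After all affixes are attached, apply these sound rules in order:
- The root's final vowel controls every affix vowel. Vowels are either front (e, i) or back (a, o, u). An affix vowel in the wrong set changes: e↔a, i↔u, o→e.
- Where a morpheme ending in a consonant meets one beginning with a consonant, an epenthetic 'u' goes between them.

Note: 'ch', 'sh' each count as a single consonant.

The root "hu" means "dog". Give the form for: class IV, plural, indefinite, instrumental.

Attach noun class class IV -eh → hueh.
Attach number plural -shey → huehshey.
Attach definiteness indefinite -az → huehsheyaz.
Attach case instrumental -me → huehsheyazme.
Apply vowel harmony: huehsheyazme → huahshayazma.
Apply epenthesis: huahshayazma → huahushayazuma.

huahushayazuma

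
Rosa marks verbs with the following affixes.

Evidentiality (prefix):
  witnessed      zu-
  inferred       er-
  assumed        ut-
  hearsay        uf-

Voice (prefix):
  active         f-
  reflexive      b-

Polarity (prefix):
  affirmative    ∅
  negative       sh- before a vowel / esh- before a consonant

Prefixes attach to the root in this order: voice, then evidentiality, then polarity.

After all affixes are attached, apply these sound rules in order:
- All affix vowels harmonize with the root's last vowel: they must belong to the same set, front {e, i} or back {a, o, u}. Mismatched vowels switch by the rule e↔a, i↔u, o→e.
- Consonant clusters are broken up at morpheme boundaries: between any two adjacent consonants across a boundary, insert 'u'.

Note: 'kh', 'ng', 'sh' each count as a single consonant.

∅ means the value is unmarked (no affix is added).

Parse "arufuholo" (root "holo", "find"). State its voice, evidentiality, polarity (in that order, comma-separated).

Segment: er-f-holo.
voice: f- → active.
evidentiality: er- → inferred.
polarity: ∅ → affirmative.

active, inferred, affirmative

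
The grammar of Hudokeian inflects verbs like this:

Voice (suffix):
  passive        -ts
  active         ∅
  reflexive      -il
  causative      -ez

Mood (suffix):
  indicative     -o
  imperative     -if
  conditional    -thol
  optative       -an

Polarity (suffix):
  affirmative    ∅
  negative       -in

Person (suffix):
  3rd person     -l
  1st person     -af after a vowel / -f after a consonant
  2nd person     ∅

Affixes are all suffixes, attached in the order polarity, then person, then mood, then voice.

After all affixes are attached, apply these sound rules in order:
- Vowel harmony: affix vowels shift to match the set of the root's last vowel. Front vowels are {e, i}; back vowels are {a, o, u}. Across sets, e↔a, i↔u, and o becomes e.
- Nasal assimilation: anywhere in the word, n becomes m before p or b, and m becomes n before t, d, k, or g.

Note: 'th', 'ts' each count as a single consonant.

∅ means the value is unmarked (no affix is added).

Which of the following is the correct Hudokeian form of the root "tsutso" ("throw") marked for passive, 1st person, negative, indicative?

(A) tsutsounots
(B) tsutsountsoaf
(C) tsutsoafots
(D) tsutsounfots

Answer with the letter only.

D

Attach polarity negative -in → tsutsoin.
Attach person 1st person -f (after consonant 'n') → tsutsoinf.
Attach mood indicative -o → tsutsoinfo.
Attach voice passive -ts → tsutsoinfots.
Apply vowel harmony: tsutsoinfots → tsutsounfots.
Nasal assimilation: no change.
So the correct form is tsutsounfots, option (D).
(A) tsutsounots is wrong: it uses 2nd person instead of 1st person for person.
(B) tsutsountsoaf is wrong: it has the affixes in the wrong order.
(C) tsutsoafots is wrong: it uses affirmative instead of negative for polarity.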